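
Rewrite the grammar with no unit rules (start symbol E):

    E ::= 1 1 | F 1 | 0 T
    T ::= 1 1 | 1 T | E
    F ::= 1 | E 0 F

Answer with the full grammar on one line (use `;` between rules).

E ::= 1 1 | F 1 | 0 T; T ::= 1 1 | F 1 | 0 T | 1 T; F ::= 1 | E 0 F

Unit pairs: T ⇒* {E}.
Replace each nonterminal's rules with the union of the non-unit rules of every nonterminal it unit-derives.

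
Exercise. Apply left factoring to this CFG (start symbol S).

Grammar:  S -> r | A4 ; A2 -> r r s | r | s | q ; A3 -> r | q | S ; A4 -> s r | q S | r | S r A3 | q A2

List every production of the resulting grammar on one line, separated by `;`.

S -> r | A4; A2 -> s | q | r A2'; A3 -> r | q | S; A4 -> s r | r | S r A3 | q A4'; A2' -> r s | ε; A4' -> S | A2

A2 has alternatives sharing prefix 'r': factor to A2 → r A2' with A2' → r s | ε.
A4 has alternatives sharing prefix 'q': factor to A4 → q A4' with A4' → S | A2.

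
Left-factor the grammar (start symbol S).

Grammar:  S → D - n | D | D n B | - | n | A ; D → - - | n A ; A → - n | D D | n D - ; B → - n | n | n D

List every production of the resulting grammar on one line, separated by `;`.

S has alternatives sharing prefix 'D': factor to S → D S' with S' → - n | ε | n B.
B has alternatives sharing prefix 'n': factor to B → n B' with B' → ε | D.

S → - | n | A | D S'; D → - - | n A; A → - n | D D | n D -; B → - n | n B'; S' → - n | ε | n B; B' → ε | D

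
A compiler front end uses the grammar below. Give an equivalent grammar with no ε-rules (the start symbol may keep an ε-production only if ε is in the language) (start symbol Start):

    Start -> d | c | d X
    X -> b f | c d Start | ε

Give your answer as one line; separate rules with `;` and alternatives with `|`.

Start -> d | c | d X; X -> b f | c d Start

Nullable nonterminals: {X}.
ε ∉ L(G), so no ε-production is kept.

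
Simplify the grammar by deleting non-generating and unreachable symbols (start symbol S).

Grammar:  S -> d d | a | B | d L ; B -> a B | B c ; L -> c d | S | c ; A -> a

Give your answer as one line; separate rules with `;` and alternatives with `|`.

Generating nonterminals: {A, L, S}.
Reachable from S after that: {L, S}.
Removed useless symbols: {A, B} and every production mentioning them.

S -> d d | a | d L; L -> c d | S | c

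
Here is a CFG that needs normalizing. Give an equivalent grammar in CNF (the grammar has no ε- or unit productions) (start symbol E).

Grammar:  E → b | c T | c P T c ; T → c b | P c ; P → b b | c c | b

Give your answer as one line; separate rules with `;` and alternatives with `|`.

E → b | X1 T | X1 Y1; T → X1 X2 | P X1; P → X2 X2 | X1 X1 | b; X1 → c; X2 → b; Y1 → P Y2; Y2 → T X1

Introduce a nonterminal for each terminal appearing in a rule of length ≥ 2: X1 → c, X2 → b.
Binarize each right-hand side of length ≥ 3 by chaining fresh nonterminals (Y1, Y2, …): affected rules were E → X1 P T X1.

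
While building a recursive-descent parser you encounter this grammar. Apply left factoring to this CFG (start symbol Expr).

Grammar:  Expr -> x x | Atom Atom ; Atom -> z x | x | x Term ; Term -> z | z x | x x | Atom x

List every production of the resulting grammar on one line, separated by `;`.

Atom has alternatives sharing prefix 'x': factor to Atom → x Atom1 with Atom1 → ε | Term.
Term has alternatives sharing prefix 'z': factor to Term → z Term1 with Term1 → ε | x.

Expr -> x x | Atom Atom; Atom -> z x | x Atom1; Term -> x x | Atom x | z Term1; Atom1 -> ε | Term; Term1 -> ε | x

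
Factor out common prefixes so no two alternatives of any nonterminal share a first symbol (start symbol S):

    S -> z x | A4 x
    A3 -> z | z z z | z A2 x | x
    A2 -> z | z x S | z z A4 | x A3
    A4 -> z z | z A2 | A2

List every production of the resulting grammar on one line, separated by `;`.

S -> z x | A4 x; A3 -> x | z A3'; A2 -> x A3 | z A2'; A4 -> A2 | z A4'; A3' -> ε | z z | A2 x; A2' -> ε | x S | z A4; A4' -> z | A2

A3 has alternatives sharing prefix 'z': factor to A3 → z A3' with A3' → ε | z z | A2 x.
A2 has alternatives sharing prefix 'z': factor to A2 → z A2' with A2' → ε | x S | z A4.
A4 has alternatives sharing prefix 'z': factor to A4 → z A4' with A4' → z | A2.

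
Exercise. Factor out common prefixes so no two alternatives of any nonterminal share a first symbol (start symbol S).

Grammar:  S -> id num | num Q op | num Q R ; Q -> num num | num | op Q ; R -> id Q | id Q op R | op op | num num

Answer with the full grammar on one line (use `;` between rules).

S -> id num | num Q S'; Q -> op Q | num Q'; R -> op op | num num | id Q R'; S' -> op | R; Q' -> num | ε; R' -> ε | op R

S has alternatives sharing prefix 'num Q': factor to S → num Q S' with S' → op | R.
Q has alternatives sharing prefix 'num': factor to Q → num Q' with Q' → num | ε.
R has alternatives sharing prefix 'id Q': factor to R → id Q R' with R' → ε | op R.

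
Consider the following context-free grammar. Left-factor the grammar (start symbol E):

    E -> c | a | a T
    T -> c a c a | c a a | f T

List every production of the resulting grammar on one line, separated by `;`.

E -> c | a E'; T -> f T | c a T'; E' -> ε | T; T' -> c a | a

E has alternatives sharing prefix 'a': factor to E → a E' with E' → ε | T.
T has alternatives sharing prefix 'c a': factor to T → c a T' with T' → c a | a.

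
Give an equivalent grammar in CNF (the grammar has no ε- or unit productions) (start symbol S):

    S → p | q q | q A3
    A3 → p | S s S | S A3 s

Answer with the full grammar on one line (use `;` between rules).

S → p | X1 X1 | X1 A3; A3 → p | S Y1 | S Y2; X1 → q; X2 → s; Y1 → X2 S; Y2 → A3 X2

Introduce a nonterminal for each terminal appearing in a rule of length ≥ 2: X1 → q, X2 → s.
Binarize each right-hand side of length ≥ 3 by chaining fresh nonterminals (Y1, Y2, …): affected rules were A3 → S X2 S; A3 → S A3 X2.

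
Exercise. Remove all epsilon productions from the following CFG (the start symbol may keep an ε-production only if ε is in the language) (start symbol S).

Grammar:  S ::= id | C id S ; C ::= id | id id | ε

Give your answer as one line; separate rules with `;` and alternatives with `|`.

S ::= id | C id S | id S; C ::= id | id id

The nullable symbols are {C}.
ε ∉ L(G), so no ε-production is kept.
Expand every rule over subsets of its nullable positions: S → C id S gives C id S | id S.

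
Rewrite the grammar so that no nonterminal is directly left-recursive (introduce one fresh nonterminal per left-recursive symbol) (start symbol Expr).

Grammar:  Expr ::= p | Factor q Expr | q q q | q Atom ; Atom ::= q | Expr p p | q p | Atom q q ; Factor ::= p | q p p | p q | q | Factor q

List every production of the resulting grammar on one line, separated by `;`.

Left recursion appears on Atom, Factor.
For Atom: α = {q q}, β = {q, Expr p p, q p}. Rewrite as Atom → β Atom1 and Atom1 → α Atom1 | ε.
For Factor: α = {q}, β = {p, q p p, p q, q}. Rewrite as Factor → β Factor1 and Factor1 → α Factor1 | ε.

Expr ::= p | Factor q Expr | q q q | q Atom; Atom ::= q Atom1 | Expr p p Atom1 | q p Atom1; Factor ::= p Factor1 | q p p Factor1 | p q Factor1 | q Factor1; Atom1 ::= q q Atom1 | ε; Factor1 ::= q Factor1 | ε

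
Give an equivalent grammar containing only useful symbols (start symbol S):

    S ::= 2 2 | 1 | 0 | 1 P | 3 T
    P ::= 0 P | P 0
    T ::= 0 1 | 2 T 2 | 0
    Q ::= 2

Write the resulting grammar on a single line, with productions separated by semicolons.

Generating nonterminals: {Q, S, T}.
Reachable from S after that: {S, T}.
Removed useless symbols: {P, Q} and every production mentioning them.

S ::= 2 2 | 1 | 0 | 3 T; T ::= 0 1 | 2 T 2 | 0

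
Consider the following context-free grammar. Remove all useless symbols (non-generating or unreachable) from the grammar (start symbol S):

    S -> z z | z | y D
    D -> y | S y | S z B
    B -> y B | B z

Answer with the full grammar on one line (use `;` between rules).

Generating nonterminals: {D, S}.
Reachable from S after that: {D, S}.
Removed useless symbols: {B} and every production mentioning them.

S -> z z | z | y D; D -> y | S y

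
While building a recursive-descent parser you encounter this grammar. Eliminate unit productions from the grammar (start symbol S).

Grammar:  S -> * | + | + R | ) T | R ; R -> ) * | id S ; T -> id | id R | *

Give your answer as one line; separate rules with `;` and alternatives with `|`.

Unit pairs: S ⇒* {R}.
For every A with A ⇒* B via unit rules, add B's non-unit alternatives to A; then delete every rule of the form X → Y.

S -> * | + | + R | ) T | ) * | id S; R -> ) * | id S; T -> id | id R | *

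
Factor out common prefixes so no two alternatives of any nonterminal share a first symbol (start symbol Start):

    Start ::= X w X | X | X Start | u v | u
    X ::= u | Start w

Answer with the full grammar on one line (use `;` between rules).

Start has alternatives sharing prefix 'X': factor to Start → X Start1 with Start1 → w X | ε | Start.
Start has alternatives sharing prefix 'u': factor to Start → u Start2 with Start2 → v | ε.

Start ::= X Start1 | u Start2; X ::= u | Start w; Start1 ::= w X | ε | Start; Start2 ::= v | ε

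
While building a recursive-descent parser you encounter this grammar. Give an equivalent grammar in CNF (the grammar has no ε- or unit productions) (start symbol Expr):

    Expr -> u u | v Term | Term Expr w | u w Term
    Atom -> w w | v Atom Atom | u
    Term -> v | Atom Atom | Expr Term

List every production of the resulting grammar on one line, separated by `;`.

Introduce a nonterminal for each terminal appearing in a rule of length ≥ 2: X1 → u, X2 → v, X3 → w.
Binarize each right-hand side of length ≥ 3 by chaining fresh nonterminals (Y1, Y2, …): affected rules were Expr → Term Expr X3; Expr → X1 X3 Term; Atom → X2 Atom Atom.

Expr -> X1 X1 | X2 Term | Term Y1 | X1 Y2; Atom -> X3 X3 | X2 Y3 | u; Term -> v | Atom Atom | Expr Term; X1 -> u; X2 -> v; X3 -> w; Y1 -> Expr X3; Y2 -> X3 Term; Y3 -> Atom Atom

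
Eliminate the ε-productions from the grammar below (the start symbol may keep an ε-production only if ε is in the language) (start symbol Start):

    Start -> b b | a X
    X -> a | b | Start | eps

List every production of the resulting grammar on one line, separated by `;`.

Start -> b b | a X | a; X -> a | b | Start

Nullable set = {X}.
ε ∉ L(G), so no ε-production is kept.
Add the nullable-subset variants: Start → a X gives a X | a.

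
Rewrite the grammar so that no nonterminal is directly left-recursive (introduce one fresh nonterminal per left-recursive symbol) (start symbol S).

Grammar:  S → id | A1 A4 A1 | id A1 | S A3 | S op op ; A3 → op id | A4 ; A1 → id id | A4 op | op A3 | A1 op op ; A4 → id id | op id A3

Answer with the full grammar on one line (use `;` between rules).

S → id S' | A1 A4 A1 S' | id A1 S'; A3 → op id | A4; A1 → id id A1' | A4 op A1' | op A3 A1'; A4 → id id | op id A3; S' → A3 S' | op op S' | ε; A1' → op op A1' | ε

S, A1 are directly left-recursive.
For S: α = {A3, op op}, β = {id, A1 A4 A1, id A1}. Rewrite as S → β S' and S' → α S' | ε.
For A1: α = {op op}, β = {id id, A4 op, op A3}. Rewrite as A1 → β A1' and A1' → α A1' | ε.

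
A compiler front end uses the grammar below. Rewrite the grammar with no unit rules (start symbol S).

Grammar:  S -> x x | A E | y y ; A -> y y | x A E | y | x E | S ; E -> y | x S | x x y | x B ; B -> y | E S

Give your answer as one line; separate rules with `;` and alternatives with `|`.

S -> x x | A E | y y; A -> x x | A E | y y | x A E | y | x E; E -> y | x S | x x y | x B; B -> y | E S

Unit pairs: A ⇒* {S}.
For each unit pair (A, B), copy every non-unit production of B to A, then drop all unit productions.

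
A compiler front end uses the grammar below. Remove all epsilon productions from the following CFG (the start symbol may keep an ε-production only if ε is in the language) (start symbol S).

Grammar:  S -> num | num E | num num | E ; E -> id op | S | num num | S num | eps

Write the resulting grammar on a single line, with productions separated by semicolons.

The nullable symbols are {E, S}.
ε ∈ L(G) since S is nullable, so keep S → ε.
Add the nullable-subset variants: E → S num gives S num | num.

S -> num | num E | num num | E | eps; E -> id op | S | num num | S num | num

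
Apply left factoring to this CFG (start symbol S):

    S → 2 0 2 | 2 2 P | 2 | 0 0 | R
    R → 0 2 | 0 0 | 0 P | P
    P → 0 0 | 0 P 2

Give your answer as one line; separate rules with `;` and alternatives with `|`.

S → 0 0 | R | 2 S'; R → P | 0 R'; P → 0 P'; S' → 0 2 | 2 P | ε; R' → 2 | 0 | P; P' → 0 | P 2

S has alternatives sharing prefix '2': factor to S → 2 S' with S' → 0 2 | 2 P | ε.
R has alternatives sharing prefix '0': factor to R → 0 R' with R' → 2 | 0 | P.
P has alternatives sharing prefix '0': factor to P → 0 P' with P' → 0 | P 2.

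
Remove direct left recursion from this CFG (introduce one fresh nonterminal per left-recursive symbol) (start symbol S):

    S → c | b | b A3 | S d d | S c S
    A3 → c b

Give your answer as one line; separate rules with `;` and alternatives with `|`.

S → c S' | b S' | b A3 S'; A3 → c b; S' → d d S' | c S S' | epsilon

Left recursion appears on S.
For S: α = {d d, c S}, β = {c, b, b A3}. Rewrite as S → β S' and S' → α S' | ε.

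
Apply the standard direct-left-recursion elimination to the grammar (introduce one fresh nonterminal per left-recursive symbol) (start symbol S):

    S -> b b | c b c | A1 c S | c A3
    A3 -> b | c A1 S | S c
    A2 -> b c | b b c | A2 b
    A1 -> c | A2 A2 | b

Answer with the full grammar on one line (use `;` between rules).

S -> b b | c b c | A1 c S | c A3; A3 -> b | c A1 S | S c; A2 -> b c A2' | b b c A2'; A1 -> c | A2 A2 | b; A2' -> b A2' | epsilon

Left recursion appears on A2.
For A2: α = {b}, β = {b c, b b c}. Rewrite as A2 → β A2' and A2' → α A2' | ε.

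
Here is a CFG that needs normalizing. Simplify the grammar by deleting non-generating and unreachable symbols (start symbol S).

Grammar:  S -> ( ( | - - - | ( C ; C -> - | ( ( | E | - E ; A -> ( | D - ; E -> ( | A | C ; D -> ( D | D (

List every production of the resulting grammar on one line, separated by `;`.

S -> ( ( | - - - | ( C; C -> - | ( ( | E | - E; A -> (; E -> ( | A | C

Generating nonterminals: {A, C, E, S}.
Reachable from S after that: {A, C, E, S}.
Removed useless symbols: {D} and every production mentioning them.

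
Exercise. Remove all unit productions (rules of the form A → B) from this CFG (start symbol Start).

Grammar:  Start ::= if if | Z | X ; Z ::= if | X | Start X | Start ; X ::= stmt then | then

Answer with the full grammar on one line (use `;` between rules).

Unit pairs: Start ⇒* {X, Z}; Z ⇒* {Start, X}.
For each unit pair (A, B), copy every non-unit production of B to A, then drop all unit productions.

Start ::= if | Start X | if if | stmt then | then; Z ::= if | Start X | if if | stmt then | then; X ::= stmt then | then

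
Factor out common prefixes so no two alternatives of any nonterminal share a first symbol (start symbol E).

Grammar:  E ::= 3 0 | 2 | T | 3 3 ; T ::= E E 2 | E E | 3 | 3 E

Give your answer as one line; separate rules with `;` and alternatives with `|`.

E ::= 2 | T | 3 E'; T ::= E E T' | 3 T''; E' ::= 0 | 3; T' ::= 2 | ε; T'' ::= ε | E

E has alternatives sharing prefix '3': factor to E → 3 E' with E' → 0 | 3.
T has alternatives sharing prefix 'E E': factor to T → E E T' with T' → 2 | ε.
T has alternatives sharing prefix '3': factor to T → 3 T'' with T'' → ε | E.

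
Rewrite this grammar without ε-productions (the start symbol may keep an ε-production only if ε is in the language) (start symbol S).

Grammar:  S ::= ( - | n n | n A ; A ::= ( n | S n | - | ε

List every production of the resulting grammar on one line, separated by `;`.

The nullable symbols are {A}.
ε ∉ L(G), so no ε-production is kept.
Add the nullable-subset variants: S → n A gives n A | n.

S ::= ( - | n n | n A | n; A ::= ( n | S n | -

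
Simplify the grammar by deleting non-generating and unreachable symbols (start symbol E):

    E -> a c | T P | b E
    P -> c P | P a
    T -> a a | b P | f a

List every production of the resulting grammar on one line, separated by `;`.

Generating nonterminals: {E, T}.
Reachable from E after that: {E}.
Removed useless symbols: {P, T} and every production mentioning them.

E -> a c | b E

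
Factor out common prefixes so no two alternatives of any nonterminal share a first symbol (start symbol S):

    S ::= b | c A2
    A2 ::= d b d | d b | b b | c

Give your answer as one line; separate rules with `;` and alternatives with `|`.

S ::= b | c A2; A2 ::= b b | c | d b A2'; A2' ::= d | ε

A2 has alternatives sharing prefix 'd b': factor to A2 → d b A2' with A2' → d | ε.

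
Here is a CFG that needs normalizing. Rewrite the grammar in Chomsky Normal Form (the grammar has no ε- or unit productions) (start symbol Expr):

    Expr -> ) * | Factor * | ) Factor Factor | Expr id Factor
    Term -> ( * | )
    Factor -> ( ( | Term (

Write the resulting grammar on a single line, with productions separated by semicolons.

Introduce a nonterminal for each terminal appearing in a rule of length ≥ 2: X1 → ), X2 → *, X3 → id, X4 → (.
Binarize each right-hand side of length ≥ 3 by chaining fresh nonterminals (Y1, Y2, …): affected rules were Expr → X1 Factor Factor; Expr → Expr X3 Factor.

Expr -> X1 X2 | Factor X2 | X1 Y1 | Expr Y2; Term -> X4 X2 | ); Factor -> X4 X4 | Term X4; X1 -> ); X2 -> *; X3 -> id; X4 -> (; Y1 -> Factor Factor; Y2 -> X3 Factor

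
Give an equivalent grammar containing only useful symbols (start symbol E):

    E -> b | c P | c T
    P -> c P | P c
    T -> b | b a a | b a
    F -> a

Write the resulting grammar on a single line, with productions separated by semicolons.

Generating nonterminals: {E, F, T}.
Reachable from E after that: {E, T}.
Removed useless symbols: {F, P} and every production mentioning them.

E -> b | c T; T -> b | b a a | b a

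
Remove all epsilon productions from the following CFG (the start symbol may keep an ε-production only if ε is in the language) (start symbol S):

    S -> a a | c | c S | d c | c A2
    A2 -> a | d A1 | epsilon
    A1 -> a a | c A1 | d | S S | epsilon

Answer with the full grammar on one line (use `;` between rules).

S -> a a | c | c S | d c | c A2; A2 -> a | d A1 | d; A1 -> a a | c A1 | c | d | S S

Nullable nonterminals: {A1, A2}.
ε ∉ L(G), so no ε-production is kept.
Expand every rule over subsets of its nullable positions: A2 → d A1 gives d A1 | d. A1 → c A1 gives c A1 | c.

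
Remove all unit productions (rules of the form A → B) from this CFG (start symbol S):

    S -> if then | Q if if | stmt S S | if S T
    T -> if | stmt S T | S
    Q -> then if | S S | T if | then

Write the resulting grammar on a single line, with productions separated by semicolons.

Unit pairs: T ⇒* {S}.
For each unit pair (A, B), copy every non-unit production of B to A, then drop all unit productions.

S -> if then | Q if if | stmt S S | if S T; T -> if then | Q if if | stmt S S | if S T | if | stmt S T; Q -> then if | S S | T if | then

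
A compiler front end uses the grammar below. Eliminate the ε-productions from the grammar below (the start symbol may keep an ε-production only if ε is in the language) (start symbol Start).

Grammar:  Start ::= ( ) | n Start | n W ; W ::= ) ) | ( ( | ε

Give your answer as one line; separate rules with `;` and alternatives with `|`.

Nullable set = {W}.
ε ∉ L(G), so no ε-production is kept.
For each production, add variants omitting each subset of nullable occurrences: Start → n W gives n W | n.

Start ::= ( ) | n Start | n W | n; W ::= ) ) | ( (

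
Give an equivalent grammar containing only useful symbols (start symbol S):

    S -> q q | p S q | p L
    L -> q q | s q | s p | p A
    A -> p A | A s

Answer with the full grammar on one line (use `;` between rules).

Generating nonterminals: {L, S}.
Reachable from S after that: {L, S}.
Removed useless symbols: {A} and every production mentioning them.

S -> q q | p S q | p L; L -> q q | s q | s p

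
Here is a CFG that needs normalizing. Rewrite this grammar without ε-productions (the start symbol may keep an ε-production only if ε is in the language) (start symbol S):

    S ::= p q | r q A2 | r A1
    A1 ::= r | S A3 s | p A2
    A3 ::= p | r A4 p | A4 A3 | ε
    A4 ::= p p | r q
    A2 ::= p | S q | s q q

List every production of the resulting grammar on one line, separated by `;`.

S ::= p q | r q A2 | r A1; A1 ::= r | S A3 s | S s | p A2; A3 ::= p | r A4 p | A4 A3 | A4; A4 ::= p p | r q; A2 ::= p | S q | s q q

The nullable symbols are {A3}.
ε ∉ L(G), so no ε-production is kept.
Add the nullable-subset variants: A1 → S A3 s gives S A3 s | S s. A3 → A4 A3 gives A4 A3 | A4.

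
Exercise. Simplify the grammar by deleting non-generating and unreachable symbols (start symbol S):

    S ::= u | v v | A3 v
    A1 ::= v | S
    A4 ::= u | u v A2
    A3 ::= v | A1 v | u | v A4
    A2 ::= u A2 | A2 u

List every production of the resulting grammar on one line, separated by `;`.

S ::= u | v v | A3 v; A1 ::= v | S; A4 ::= u; A3 ::= v | A1 v | u | v A4

Generating nonterminals: {A1, A3, A4, S}.
Reachable from S after that: {A1, A3, A4, S}.
Removed useless symbols: {A2} and every production mentioning them.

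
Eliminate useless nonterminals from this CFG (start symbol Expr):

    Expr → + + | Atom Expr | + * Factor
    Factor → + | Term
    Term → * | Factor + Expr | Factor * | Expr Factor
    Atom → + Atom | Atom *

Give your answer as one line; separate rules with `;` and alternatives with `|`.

Expr → + + | + * Factor; Factor → + | Term; Term → * | Factor + Expr | Factor * | Expr Factor

Generating nonterminals: {Expr, Factor, Term}.
Reachable from Expr after that: {Expr, Factor, Term}.
Removed useless symbols: {Atom} and every production mentioning them.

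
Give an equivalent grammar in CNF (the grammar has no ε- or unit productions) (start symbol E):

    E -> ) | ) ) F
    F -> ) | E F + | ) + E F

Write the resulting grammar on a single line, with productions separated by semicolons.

E -> ) | X1 Y1; F -> ) | E Y2 | X1 Y3; X1 -> ); X2 -> +; Y1 -> X1 F; Y2 -> F X2; Y3 -> X2 Y4; Y4 -> E F

Introduce a nonterminal for each terminal appearing in a rule of length ≥ 2: X1 → ), X2 → +.
Binarize each right-hand side of length ≥ 3 by chaining fresh nonterminals (Y1, Y2, …): affected rules were E → X1 X1 F; F → E F X2; F → X1 X2 E F.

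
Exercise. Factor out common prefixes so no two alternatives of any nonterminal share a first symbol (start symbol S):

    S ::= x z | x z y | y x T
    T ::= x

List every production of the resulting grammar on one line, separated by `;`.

S ::= y x T | x z S'; T ::= x; S' ::= ε | y

S has alternatives sharing prefix 'x z': factor to S → x z S' with S' → ε | y.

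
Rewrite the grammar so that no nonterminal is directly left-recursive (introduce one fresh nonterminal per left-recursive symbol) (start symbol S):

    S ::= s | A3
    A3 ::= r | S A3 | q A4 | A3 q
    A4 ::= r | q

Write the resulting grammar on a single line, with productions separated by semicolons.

S ::= s | A3; A3 ::= r A3' | S A3 A3' | q A4 A3'; A4 ::= r | q; A3' ::= q A3' | ε

A3 is directly left-recursive.
For A3: α = {q}, β = {r, S A3, q A4}. Rewrite as A3 → β A3' and A3' → α A3' | ε.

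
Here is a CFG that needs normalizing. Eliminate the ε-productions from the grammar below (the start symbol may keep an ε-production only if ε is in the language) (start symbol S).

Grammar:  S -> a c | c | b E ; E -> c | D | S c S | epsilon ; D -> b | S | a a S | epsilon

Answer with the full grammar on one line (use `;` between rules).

S -> a c | c | b E | b; E -> c | D | S c S; D -> b | S | a a S

Nullable set = {D, E}.
ε ∉ L(G), so no ε-production is kept.
Add the nullable-subset variants: S → b E gives b E | b.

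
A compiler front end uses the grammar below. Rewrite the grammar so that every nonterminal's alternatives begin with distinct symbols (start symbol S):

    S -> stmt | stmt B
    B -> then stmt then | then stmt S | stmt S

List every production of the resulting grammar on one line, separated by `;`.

S has alternatives sharing prefix 'stmt': factor to S → stmt S' with S' → ε | B.
B has alternatives sharing prefix 'then stmt': factor to B → then stmt B' with B' → then | S.

S -> stmt S'; B -> stmt S | then stmt B'; S' -> ε | B; B' -> then | S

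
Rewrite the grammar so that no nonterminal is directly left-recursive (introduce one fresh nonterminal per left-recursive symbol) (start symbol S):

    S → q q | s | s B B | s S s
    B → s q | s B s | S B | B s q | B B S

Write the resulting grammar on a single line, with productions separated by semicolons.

Directly left-recursive nonterminal: B.
For B: α = {s q, B S}, β = {s q, s B s, S B}. Rewrite as B → β B' and B' → α B' | ε.

S → q q | s | s B B | s S s; B → s q B' | s B s B' | S B B'; B' → s q B' | B S B' | eps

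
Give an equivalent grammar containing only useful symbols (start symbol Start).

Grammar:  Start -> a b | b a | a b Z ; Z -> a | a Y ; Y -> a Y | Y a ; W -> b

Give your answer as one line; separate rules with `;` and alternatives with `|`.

Start -> a b | b a | a b Z; Z -> a

Generating nonterminals: {Start, W, Z}.
Reachable from Start after that: {Start, Z}.
Removed useless symbols: {W, Y} and every production mentioning them.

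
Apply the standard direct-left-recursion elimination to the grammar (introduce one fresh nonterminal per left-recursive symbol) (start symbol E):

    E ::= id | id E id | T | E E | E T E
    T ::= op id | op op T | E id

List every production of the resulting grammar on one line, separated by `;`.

Left recursion appears on E.
For E: α = {E, T E}, β = {id, id E id, T}. Rewrite as E → β E' and E' → α E' | ε.

E ::= id E' | id E id E' | T E'; T ::= op id | op op T | E id; E' ::= E E' | T E E' | ε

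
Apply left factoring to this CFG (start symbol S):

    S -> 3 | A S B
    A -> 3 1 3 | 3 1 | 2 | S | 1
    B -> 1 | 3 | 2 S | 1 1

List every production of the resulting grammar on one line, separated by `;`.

S -> 3 | A S B; A -> 2 | S | 1 | 3 1 A'; B -> 3 | 2 S | 1 B'; A' -> 3 | epsilon; B' -> epsilon | 1

A has alternatives sharing prefix '3 1': factor to A → 3 1 A' with A' → 3 | ε.
B has alternatives sharing prefix '1': factor to B → 1 B' with B' → ε | 1.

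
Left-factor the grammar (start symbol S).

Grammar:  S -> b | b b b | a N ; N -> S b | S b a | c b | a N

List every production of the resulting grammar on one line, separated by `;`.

S has alternatives sharing prefix 'b': factor to S → b S' with S' → ε | b b.
N has alternatives sharing prefix 'S b': factor to N → S b N' with N' → ε | a.

S -> a N | b S'; N -> c b | a N | S b N'; S' -> ε | b b; N' -> ε | a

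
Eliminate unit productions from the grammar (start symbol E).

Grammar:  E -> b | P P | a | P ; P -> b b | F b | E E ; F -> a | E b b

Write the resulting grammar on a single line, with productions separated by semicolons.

E -> b | P P | a | b b | F b | E E; P -> b b | F b | E E; F -> a | E b b

Unit pairs: E ⇒* {P}.
For each unit pair (A, B), copy every non-unit production of B to A, then drop all unit productions.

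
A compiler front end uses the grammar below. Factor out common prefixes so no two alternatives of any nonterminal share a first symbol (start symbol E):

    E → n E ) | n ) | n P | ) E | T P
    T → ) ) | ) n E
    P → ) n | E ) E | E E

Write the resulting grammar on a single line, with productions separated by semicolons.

E → ) E | T P | n E'; T → ) T'; P → ) n | E P'; E' → E ) | ) | P; T' → ) | n E; P' → ) E | E

E has alternatives sharing prefix 'n': factor to E → n E' with E' → E ) | ) | P.
T has alternatives sharing prefix ')': factor to T → ) T' with T' → ) | n E.
P has alternatives sharing prefix 'E': factor to P → E P' with P' → ) E | E.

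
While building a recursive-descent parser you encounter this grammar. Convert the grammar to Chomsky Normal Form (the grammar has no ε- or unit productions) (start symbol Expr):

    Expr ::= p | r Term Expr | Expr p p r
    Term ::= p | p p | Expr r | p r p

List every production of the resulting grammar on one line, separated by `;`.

Expr ::= p | X1 Y1 | Expr Y2; Term ::= p | X2 X2 | Expr X1 | X2 Y4; X1 ::= r; X2 ::= p; Y1 ::= Term Expr; Y2 ::= X2 Y3; Y3 ::= X2 X1; Y4 ::= X1 X2

Introduce a nonterminal for each terminal appearing in a rule of length ≥ 2: X1 → r, X2 → p.
Binarize each right-hand side of length ≥ 3 by chaining fresh nonterminals (Y1, Y2, …): affected rules were Expr → X1 Term Expr; Expr → Expr X2 X2 X1; Term → X2 X1 X2.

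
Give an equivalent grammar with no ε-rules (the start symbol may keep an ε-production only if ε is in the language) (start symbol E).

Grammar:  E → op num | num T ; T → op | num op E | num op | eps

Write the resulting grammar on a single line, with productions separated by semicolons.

The nullable symbols are {T}.
ε ∉ L(G), so no ε-production is kept.
For each production, add variants omitting each subset of nullable occurrences: E → num T gives num T | num.

E → op num | num T | num; T → op | num op E | num op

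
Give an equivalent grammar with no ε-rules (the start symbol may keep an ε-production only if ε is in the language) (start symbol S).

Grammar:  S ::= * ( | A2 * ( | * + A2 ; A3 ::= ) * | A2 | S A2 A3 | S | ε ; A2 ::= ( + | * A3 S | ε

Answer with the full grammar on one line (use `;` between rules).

S ::= * ( | A2 * ( | * + A2 | * +; A3 ::= ) * | A2 | S A2 A3 | S A2 | S A3 | S; A2 ::= ( + | * A3 S | * S

Nullable nonterminals: {A2, A3}.
ε ∉ L(G), so no ε-production is kept.
Expand every rule over subsets of its nullable positions: S → * + A2 gives * + A2 | * +. A3 → S A2 A3 gives S A2 A3 | S A2 | S A3 | S. A2 → * A3 S gives * A3 S | * S.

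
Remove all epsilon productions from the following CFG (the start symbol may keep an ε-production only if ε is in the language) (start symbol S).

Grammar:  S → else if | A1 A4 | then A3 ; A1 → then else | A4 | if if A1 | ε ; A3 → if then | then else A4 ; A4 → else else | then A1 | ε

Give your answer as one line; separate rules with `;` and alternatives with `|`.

S → else if | A1 A4 | A1 | A4 | then A3 | ε; A1 → then else | A4 | if if A1 | if if; A3 → if then | then else A4 | then else; A4 → else else | then A1 | then

The nullable symbols are {A1, A4, S}.
ε ∈ L(G) since S is nullable, so keep S → ε.
Expand every rule over subsets of its nullable positions: S → A1 A4 gives A1 A4 | A1 | A4. A1 → if if A1 gives if if A1 | if if. A3 → then else A4 gives then else A4 | then else. A4 → then A1 gives then A1 | then.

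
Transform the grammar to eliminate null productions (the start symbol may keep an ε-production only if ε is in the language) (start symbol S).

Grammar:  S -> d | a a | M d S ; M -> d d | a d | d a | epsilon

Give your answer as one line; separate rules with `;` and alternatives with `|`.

S -> d | a a | M d S | d S; M -> d d | a d | d a

Nullable set = {M}.
ε ∉ L(G), so no ε-production is kept.
For each production, add variants omitting each subset of nullable occurrences: S → M d S gives M d S | d S.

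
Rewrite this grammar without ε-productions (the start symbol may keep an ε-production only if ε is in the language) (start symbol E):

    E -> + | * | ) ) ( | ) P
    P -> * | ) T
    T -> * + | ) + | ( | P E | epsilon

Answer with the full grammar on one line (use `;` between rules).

Nullable nonterminals: {T}.
ε ∉ L(G), so no ε-production is kept.
Expand every rule over subsets of its nullable positions: P → ) T gives ) T | ).

E -> + | * | ) ) ( | ) P; P -> * | ) T | ); T -> * + | ) + | ( | P E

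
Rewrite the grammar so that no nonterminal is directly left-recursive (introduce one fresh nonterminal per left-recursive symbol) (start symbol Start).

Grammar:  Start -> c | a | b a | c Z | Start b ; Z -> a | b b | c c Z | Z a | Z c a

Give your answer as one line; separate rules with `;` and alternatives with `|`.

Left recursion appears on Start, Z.
For Start: α = {b}, β = {c, a, b a, c Z}. Rewrite as Start → β Start1 and Start1 → α Start1 | ε.
For Z: α = {a, c a}, β = {a, b b, c c Z}. Rewrite as Z → β Z1 and Z1 → α Z1 | ε.

Start -> c Start1 | a Start1 | b a Start1 | c Z Start1; Z -> a Z1 | b b Z1 | c c Z Z1; Start1 -> b Start1 | epsilon; Z1 -> a Z1 | c a Z1 | epsilon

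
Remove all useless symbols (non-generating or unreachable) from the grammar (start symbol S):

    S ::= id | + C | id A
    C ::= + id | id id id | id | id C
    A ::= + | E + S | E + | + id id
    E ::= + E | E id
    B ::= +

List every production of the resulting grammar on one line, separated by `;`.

S ::= id | + C | id A; C ::= + id | id id id | id | id C; A ::= + | + id id

Generating nonterminals: {A, B, C, S}.
Reachable from S after that: {A, C, S}.
Removed useless symbols: {B, E} and every production mentioning them.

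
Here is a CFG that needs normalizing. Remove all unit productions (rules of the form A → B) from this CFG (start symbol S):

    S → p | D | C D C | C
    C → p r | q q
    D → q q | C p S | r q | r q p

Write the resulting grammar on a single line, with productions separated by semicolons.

Unit pairs: S ⇒* {C, D}.
Replace each nonterminal's rules with the union of the non-unit rules of every nonterminal it unit-derives.

S → q q | C p S | r q | r q p | p r | p | C D C; C → p r | q q; D → q q | C p S | r q | r q p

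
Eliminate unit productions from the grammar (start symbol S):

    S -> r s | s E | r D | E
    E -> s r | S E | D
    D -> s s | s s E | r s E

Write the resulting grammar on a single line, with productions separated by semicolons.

Unit pairs: E ⇒* {D}; S ⇒* {D, E}.
For every A with A ⇒* B via unit rules, add B's non-unit alternatives to A; then delete every rule of the form X → Y.

S -> s r | S E | s s | s s E | r s E | r s | s E | r D; E -> s r | S E | s s | s s E | r s E; D -> s s | s s E | r s E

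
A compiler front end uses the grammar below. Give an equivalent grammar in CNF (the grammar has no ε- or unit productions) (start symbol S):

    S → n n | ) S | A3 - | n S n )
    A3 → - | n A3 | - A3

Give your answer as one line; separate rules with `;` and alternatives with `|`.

Introduce a nonterminal for each terminal appearing in a rule of length ≥ 2: X1 → n, X2 → ), X3 → -.
Binarize each right-hand side of length ≥ 3 by chaining fresh nonterminals (Y1, Y2, …): affected rules were S → X1 S X1 X2.

S → X1 X1 | X2 S | A3 X3 | X1 Y1; A3 → - | X1 A3 | X3 A3; X1 → n; X2 → ); X3 → -; Y1 → S Y2; Y2 → X1 X2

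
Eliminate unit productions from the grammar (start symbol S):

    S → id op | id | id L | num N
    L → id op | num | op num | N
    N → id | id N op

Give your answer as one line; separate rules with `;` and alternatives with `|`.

S → id op | id | id L | num N; L → id op | num | op num | id | id N op; N → id | id N op

Unit pairs: L ⇒* {N}.
For each unit pair (A, B), copy every non-unit production of B to A, then drop all unit productions.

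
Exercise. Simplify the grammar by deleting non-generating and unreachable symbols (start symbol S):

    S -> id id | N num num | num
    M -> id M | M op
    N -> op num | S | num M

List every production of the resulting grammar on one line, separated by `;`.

Generating nonterminals: {N, S}.
Reachable from S after that: {N, S}.
Removed useless symbols: {M} and every production mentioning them.

S -> id id | N num num | num; N -> op num | S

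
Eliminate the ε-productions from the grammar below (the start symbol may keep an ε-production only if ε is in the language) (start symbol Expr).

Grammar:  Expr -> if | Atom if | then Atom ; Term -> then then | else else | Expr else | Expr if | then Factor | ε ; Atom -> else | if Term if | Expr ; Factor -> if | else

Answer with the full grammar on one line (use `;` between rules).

The nullable symbols are {Term}.
ε ∉ L(G), so no ε-production is kept.
Add the nullable-subset variants: Atom → if Term if gives if Term if | if if.

Expr -> if | Atom if | then Atom; Term -> then then | else else | Expr else | Expr if | then Factor; Atom -> else | if Term if | if if | Expr; Factor -> if | else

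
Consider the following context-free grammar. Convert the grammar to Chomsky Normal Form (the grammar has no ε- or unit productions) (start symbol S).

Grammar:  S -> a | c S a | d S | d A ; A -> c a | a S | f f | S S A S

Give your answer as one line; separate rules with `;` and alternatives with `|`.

S -> a | X1 Y1 | X3 S | X3 A; A -> X1 X2 | X2 S | X4 X4 | S Y2; X1 -> c; X2 -> a; X3 -> d; X4 -> f; Y1 -> S X2; Y2 -> S Y3; Y3 -> A S

Introduce a nonterminal for each terminal appearing in a rule of length ≥ 2: X1 → c, X2 → a, X3 → d, X4 → f.
Binarize each right-hand side of length ≥ 3 by chaining fresh nonterminals (Y1, Y2, …): affected rules were S → X1 S X2; A → S S A S.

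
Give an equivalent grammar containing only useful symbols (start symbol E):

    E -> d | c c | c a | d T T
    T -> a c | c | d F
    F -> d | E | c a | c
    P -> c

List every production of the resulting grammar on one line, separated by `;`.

Generating nonterminals: {E, F, P, T}.
Reachable from E after that: {E, F, T}.
Removed useless symbols: {P} and every production mentioning them.

E -> d | c c | c a | d T T; T -> a c | c | d F; F -> d | E | c a | c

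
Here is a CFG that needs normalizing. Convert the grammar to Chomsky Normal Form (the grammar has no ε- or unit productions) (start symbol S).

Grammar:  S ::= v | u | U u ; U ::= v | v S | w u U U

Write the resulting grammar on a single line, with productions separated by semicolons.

S ::= v | u | U X1; U ::= v | X2 S | X3 Y1; X1 ::= u; X2 ::= v; X3 ::= w; Y1 ::= X1 Y2; Y2 ::= U U

Introduce a nonterminal for each terminal appearing in a rule of length ≥ 2: X1 → u, X2 → v, X3 → w.
Binarize each right-hand side of length ≥ 3 by chaining fresh nonterminals (Y1, Y2, …): affected rules were U → X3 X1 U U.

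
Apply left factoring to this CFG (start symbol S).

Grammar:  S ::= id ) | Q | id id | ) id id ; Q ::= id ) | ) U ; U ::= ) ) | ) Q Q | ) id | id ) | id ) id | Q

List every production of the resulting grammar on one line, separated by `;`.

S has alternatives sharing prefix 'id': factor to S → id S' with S' → ) | id.
U has alternatives sharing prefix ')': factor to U → ) U' with U' → ) | Q Q | id.
U has alternatives sharing prefix 'id )': factor to U → id ) U'' with U'' → ε | id.

S ::= Q | ) id id | id S'; Q ::= id ) | ) U; U ::= Q | ) U' | id ) U''; S' ::= ) | id; U' ::= ) | Q Q | id; U'' ::= ε | id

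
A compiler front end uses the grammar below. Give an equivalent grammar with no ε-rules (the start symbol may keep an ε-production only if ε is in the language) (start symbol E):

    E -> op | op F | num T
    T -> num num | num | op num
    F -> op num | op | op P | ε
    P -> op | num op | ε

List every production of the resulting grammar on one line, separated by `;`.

E -> op | op F | num T; T -> num num | num | op num; F -> op num | op | op P; P -> op | num op

Nullable set = {F, P}.
ε ∉ L(G), so no ε-production is kept.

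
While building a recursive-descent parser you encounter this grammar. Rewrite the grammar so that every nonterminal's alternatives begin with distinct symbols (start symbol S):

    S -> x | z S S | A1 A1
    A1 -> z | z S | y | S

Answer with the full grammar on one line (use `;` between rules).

S -> x | z S S | A1 A1; A1 -> y | S | z A1'; A1' -> ε | S

A1 has alternatives sharing prefix 'z': factor to A1 → z A1' with A1' → ε | S.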